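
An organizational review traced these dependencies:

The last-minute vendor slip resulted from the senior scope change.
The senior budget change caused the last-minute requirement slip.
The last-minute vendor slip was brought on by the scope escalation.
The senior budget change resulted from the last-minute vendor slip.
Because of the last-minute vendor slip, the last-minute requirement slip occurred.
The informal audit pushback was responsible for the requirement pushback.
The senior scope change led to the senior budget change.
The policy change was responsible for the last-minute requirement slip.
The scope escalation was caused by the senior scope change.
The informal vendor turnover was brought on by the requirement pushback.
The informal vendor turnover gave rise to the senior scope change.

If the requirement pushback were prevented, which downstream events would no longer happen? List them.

the informal vendor turnover, the last-minute vendor slip, the scope escalation, the senior budget change, the senior scope change

Downstream of the requirement pushback: the informal vendor turnover, the senior scope change, the scope escalation, the last-minute vendor slip, the senior budget change, the last-minute requirement slip.
Of those, still caused via another path: the last-minute requirement slip.
The remainder have no surviving cause.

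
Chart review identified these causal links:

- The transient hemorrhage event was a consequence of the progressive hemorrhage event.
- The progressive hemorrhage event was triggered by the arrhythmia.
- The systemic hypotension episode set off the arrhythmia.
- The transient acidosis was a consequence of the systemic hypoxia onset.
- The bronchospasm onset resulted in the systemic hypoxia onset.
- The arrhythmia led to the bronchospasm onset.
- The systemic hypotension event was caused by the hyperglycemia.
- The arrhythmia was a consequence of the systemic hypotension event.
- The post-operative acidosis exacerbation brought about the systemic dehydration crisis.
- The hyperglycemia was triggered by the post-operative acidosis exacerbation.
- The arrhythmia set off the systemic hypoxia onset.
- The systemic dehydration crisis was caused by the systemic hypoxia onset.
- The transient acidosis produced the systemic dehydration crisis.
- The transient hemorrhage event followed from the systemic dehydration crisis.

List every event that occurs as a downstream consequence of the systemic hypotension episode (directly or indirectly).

Direct effects: the arrhythmia.
2 steps out: the progressive hemorrhage event, the bronchospasm onset, the systemic hypoxia onset.
3 steps out: the transient acidosis, the systemic dehydration crisis, the transient hemorrhage event.
Not reachable from it: the post-operative acidosis exacerbation, the hyperglycemia, the systemic hypotension event.

the arrhythmia, the bronchospasm onset, the progressive hemorrhage event, the systemic dehydration crisis, the systemic hypoxia onset, the transient acidosis, the transient hemorrhage event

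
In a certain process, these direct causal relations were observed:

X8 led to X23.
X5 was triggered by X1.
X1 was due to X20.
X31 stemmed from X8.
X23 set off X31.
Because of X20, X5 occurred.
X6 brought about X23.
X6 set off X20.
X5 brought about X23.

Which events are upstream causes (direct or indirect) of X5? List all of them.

Immediate causes of X5: X20, X1.
Further upstream: X6.

X1, X20, X6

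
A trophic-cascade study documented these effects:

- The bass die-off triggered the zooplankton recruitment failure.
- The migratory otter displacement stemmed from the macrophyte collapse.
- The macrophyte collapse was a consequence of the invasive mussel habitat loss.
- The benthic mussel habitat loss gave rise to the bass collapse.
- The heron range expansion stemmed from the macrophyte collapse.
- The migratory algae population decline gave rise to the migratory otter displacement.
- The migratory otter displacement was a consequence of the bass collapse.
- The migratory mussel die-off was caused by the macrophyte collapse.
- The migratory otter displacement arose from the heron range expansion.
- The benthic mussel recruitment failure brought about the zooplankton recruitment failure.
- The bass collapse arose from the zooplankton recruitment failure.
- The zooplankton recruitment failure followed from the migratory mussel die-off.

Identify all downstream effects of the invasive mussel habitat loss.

the bass collapse, the heron range expansion, the macrophyte collapse, the migratory mussel die-off, the migratory otter displacement, the zooplankton recruitment failure

Direct effects: the macrophyte collapse.
2 steps out: the heron range expansion, the migratory mussel die-off, the migratory otter displacement.
3 steps out: the zooplankton recruitment failure.
4 steps out: the bass collapse.
Not reachable from it: the bass die-off, the benthic mussel recruitment failure, the benthic mussel habitat loss, the migratory algae population decline.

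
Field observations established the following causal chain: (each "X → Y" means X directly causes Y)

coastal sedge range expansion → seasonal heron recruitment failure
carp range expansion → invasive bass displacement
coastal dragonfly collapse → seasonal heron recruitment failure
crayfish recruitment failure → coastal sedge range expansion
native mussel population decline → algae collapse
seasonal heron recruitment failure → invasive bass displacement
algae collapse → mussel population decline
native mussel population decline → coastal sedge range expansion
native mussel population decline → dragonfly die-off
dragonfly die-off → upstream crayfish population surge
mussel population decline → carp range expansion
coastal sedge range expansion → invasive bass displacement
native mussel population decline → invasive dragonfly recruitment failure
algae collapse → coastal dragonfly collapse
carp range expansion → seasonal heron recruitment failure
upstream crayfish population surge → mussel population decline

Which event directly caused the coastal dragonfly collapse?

Upstream contributors include the native mussel population decline, but only the algae collapse feeds directly into the coastal dragonfly collapse.

the algae collapse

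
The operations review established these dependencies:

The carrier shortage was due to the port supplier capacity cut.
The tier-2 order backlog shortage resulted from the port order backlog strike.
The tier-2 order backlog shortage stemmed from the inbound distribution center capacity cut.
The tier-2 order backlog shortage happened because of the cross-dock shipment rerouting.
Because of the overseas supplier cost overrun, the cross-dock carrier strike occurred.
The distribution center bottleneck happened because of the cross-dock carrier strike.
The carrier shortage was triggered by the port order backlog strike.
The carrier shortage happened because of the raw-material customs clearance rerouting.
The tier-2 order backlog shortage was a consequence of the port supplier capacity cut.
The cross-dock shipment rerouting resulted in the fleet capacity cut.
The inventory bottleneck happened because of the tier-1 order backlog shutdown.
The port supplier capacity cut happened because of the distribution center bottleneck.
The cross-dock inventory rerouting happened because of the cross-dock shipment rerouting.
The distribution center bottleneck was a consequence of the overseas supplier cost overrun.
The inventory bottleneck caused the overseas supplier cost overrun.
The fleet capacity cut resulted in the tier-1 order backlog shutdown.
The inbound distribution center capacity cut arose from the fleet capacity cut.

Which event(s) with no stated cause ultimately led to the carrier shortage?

the cross-dock shipment rerouting, the port order backlog strike, the raw-material customs clearance rerouting

Tracing upstream from the carrier shortage: the carrier shortage ← the port supplier capacity cut ← the distribution center bottleneck ← the overseas supplier cost overrun ← the inventory bottleneck ← the tier-1 order backlog shutdown ← the fleet capacity cut ← the cross-dock shipment rerouting.
A separate upstream branch: the carrier shortage ← the port order backlog strike.
A separate upstream branch: the carrier shortage ← the raw-material customs clearance rerouting.
Each of those chain origins has no stated cause.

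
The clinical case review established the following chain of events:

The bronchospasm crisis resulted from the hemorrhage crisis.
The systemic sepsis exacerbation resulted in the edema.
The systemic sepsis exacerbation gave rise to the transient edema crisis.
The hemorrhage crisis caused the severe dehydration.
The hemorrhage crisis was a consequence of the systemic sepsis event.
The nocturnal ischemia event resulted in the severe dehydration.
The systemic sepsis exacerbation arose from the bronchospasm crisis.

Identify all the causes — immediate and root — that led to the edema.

the bronchospasm crisis, the hemorrhage crisis, the systemic sepsis event, the systemic sepsis exacerbation

Immediate cause of the edema: the systemic sepsis exacerbation.
Further upstream: the systemic sepsis event, the hemorrhage crisis, the bronchospasm crisis.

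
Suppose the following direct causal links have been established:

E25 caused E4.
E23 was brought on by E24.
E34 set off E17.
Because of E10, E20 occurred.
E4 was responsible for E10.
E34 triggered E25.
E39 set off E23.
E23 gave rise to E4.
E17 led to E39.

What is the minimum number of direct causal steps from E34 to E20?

Shortest chain: E34 → E25 → E4 → E10 → E20.

4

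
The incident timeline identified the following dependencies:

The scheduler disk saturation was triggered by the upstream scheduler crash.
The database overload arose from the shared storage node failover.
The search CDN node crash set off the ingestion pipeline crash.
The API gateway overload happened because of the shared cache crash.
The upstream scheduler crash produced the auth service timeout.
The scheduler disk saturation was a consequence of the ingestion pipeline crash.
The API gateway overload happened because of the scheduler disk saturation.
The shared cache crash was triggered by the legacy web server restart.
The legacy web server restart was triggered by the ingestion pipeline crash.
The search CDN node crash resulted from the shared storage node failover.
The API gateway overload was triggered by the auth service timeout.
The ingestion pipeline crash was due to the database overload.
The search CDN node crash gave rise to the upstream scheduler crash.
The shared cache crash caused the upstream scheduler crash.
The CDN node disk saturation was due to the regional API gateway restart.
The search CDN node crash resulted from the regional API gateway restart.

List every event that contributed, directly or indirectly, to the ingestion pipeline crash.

the database overload, the regional API gateway restart, the search CDN node crash, the shared storage node failover

Immediate causes of the ingestion pipeline crash: the database overload, the search CDN node crash.
Further upstream: the regional API gateway restart, the shared storage node failover.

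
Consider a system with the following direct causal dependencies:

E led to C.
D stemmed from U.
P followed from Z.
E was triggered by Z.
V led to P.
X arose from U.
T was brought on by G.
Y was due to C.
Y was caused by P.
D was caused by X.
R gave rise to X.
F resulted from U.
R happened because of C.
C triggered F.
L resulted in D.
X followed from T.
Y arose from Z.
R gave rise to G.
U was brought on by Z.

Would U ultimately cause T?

U leads to X, D, F; T is not among them.

No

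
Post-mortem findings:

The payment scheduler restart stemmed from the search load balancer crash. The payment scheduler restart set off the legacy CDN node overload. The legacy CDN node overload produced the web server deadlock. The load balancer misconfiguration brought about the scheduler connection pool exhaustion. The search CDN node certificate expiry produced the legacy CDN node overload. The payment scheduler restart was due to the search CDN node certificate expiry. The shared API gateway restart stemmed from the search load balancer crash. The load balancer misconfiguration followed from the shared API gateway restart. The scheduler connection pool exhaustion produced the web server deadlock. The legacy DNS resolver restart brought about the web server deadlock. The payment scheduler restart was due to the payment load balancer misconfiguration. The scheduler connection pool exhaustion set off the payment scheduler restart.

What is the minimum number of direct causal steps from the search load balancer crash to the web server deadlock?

3

Shortest chain: the search load balancer crash → the payment scheduler restart → the legacy CDN node overload → the web server deadlock.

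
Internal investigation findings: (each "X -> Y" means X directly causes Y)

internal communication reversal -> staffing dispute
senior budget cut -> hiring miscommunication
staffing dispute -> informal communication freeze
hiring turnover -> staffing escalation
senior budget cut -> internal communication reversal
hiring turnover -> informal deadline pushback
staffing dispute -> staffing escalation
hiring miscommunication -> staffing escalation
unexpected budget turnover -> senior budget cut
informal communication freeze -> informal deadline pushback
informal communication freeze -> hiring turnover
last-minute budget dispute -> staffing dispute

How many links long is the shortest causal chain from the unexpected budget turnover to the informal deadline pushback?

5

Shortest chain: the unexpected budget turnover → the senior budget cut → the internal communication reversal → the staffing dispute → the informal communication freeze → the informal deadline pushback.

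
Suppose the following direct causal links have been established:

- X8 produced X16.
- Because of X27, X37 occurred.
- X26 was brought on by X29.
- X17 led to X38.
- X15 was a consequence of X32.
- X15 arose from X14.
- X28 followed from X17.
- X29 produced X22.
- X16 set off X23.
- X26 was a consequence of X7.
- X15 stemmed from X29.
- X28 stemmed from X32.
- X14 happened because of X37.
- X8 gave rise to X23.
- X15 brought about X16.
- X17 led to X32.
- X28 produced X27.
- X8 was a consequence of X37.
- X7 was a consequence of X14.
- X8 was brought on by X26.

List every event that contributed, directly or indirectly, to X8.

X14, X17, X26, X27, X28, X29, X32, X37, X7

Immediate causes of X8: X37, X26.
Further upstream: X17, X29, X32, X28, X27, X14, X7.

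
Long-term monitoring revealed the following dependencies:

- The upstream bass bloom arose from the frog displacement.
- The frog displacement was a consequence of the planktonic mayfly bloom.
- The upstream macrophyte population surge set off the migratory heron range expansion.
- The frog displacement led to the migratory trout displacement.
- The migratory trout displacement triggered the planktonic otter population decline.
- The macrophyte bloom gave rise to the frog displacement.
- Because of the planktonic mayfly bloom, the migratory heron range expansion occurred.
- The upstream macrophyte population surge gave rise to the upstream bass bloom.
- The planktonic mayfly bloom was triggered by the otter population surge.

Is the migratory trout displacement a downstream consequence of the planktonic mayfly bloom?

Yes

There is a causal chain: the planktonic mayfly bloom → the frog displacement → the migratory trout displacement.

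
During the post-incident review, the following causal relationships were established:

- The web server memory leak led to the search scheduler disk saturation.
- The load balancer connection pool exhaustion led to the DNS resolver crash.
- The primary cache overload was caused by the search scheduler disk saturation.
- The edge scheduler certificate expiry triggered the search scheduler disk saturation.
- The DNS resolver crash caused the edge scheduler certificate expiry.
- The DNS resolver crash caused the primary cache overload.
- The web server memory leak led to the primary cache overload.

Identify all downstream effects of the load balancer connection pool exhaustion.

the DNS resolver crash, the edge scheduler certificate expiry, the primary cache overload, the search scheduler disk saturation

Direct effects: the DNS resolver crash.
2 steps out: the edge scheduler certificate expiry, the primary cache overload.
3 steps out: the search scheduler disk saturation.
Not reachable from it: the web server memory leak.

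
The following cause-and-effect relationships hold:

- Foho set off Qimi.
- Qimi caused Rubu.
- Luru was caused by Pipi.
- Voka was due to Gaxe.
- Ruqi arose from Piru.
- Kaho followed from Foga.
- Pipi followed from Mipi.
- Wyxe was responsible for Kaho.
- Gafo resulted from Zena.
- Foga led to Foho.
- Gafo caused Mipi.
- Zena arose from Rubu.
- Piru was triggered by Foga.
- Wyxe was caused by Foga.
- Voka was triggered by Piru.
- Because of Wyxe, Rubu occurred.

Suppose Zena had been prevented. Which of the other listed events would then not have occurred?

Downstream of Zena: Gafo, Mipi, Pipi, Luru.

Gafo, Luru, Mipi, Pipi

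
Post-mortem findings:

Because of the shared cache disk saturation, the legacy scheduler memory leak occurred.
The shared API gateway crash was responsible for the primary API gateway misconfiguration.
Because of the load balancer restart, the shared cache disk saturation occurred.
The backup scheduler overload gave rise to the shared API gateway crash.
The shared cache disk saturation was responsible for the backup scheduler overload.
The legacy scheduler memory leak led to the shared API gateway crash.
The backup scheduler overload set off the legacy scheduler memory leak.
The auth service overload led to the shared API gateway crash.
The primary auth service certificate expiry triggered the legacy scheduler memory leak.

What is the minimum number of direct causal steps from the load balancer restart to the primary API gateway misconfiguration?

Shortest chain: the load balancer restart → the shared cache disk saturation → the backup scheduler overload → the shared API gateway crash → the primary API gateway misconfiguration.

4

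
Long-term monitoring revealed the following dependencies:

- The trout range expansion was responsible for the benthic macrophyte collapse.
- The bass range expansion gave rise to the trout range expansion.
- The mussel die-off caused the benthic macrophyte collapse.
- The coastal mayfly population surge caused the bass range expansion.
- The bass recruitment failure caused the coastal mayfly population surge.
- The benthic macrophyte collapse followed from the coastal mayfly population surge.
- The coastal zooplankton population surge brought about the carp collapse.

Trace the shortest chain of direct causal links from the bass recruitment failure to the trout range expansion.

the bass recruitment failure → the coastal mayfly population surge → the bass range expansion → the trout range expansion

the bass recruitment failure → the coastal mayfly population surge
the coastal mayfly population surge → the bass range expansion
the bass range expansion → the trout range expansion
Length: 3 steps.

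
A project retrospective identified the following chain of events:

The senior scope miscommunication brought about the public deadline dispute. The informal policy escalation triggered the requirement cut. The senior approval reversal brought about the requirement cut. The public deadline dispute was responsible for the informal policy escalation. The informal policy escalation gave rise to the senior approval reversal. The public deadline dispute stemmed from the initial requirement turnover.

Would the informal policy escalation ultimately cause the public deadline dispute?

No

The informal policy escalation leads to the senior approval reversal, the requirement cut; the public deadline dispute is not among them.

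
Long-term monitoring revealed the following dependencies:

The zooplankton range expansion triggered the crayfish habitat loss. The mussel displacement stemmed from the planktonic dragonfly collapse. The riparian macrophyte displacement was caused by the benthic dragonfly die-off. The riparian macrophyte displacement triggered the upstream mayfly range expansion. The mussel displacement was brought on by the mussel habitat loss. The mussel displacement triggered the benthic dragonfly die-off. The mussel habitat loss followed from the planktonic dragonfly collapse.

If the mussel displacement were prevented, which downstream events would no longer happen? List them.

Downstream of the mussel displacement: the benthic dragonfly die-off, the riparian macrophyte displacement, the upstream mayfly range expansion.

the benthic dragonfly die-off, the riparian macrophyte displacement, the upstream mayfly range expansion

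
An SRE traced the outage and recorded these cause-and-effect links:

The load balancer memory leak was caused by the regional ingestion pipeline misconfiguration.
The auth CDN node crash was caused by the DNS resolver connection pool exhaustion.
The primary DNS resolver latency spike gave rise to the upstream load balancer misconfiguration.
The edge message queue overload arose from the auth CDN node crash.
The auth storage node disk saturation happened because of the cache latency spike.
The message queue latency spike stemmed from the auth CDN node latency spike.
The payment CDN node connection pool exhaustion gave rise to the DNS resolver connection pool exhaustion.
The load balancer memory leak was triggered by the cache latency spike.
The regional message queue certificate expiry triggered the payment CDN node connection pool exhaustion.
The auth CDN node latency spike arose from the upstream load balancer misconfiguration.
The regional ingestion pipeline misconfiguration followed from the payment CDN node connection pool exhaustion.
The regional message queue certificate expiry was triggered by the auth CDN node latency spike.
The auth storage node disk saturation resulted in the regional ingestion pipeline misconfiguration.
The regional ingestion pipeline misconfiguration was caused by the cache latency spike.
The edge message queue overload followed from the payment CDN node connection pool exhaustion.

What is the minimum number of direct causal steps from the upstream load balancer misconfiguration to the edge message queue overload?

Shortest chain: the upstream load balancer misconfiguration → the auth CDN node latency spike → the regional message queue certificate expiry → the payment CDN node connection pool exhaustion → the edge message queue overload.

4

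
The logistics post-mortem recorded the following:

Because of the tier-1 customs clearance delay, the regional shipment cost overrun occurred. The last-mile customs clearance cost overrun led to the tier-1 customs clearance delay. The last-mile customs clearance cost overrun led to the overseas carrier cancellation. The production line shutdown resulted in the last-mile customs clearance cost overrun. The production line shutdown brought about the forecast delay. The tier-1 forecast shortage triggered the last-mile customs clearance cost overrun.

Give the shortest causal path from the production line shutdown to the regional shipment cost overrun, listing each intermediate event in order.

the production line shutdown → the last-mile customs clearance cost overrun → the tier-1 customs clearance delay → the regional shipment cost overrun

the production line shutdown → the last-mile customs clearance cost overrun
the last-mile customs clearance cost overrun → the tier-1 customs clearance delay
the tier-1 customs clearance delay → the regional shipment cost overrun
Length: 3 steps.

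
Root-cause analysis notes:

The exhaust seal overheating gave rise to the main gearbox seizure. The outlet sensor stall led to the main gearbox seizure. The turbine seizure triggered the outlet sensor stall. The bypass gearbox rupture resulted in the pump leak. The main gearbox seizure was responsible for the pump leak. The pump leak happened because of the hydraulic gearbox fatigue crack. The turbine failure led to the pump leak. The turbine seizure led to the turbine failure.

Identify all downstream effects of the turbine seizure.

Direct effects: the turbine failure, the outlet sensor stall.
2 steps out: the main gearbox seizure, the pump leak.
Not reachable from it: the bypass gearbox rupture, the exhaust seal overheating, the hydraulic gearbox fatigue crack.

the main gearbox seizure, the outlet sensor stall, the pump leak, the turbine failure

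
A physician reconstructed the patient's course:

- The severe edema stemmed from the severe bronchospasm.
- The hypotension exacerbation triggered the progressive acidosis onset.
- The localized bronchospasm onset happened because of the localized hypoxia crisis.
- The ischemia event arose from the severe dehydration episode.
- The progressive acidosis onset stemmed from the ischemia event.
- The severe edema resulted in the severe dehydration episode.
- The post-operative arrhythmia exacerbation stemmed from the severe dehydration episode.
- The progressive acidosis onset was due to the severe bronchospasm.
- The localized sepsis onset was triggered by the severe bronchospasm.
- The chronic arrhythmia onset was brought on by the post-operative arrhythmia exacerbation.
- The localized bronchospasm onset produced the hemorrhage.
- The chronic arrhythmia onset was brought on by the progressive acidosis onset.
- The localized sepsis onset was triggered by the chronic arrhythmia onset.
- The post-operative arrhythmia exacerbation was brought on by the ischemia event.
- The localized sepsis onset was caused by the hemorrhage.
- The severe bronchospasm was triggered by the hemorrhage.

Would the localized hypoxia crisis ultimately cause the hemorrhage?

There is a causal chain: the localized hypoxia crisis → the localized bronchospasm onset → the hemorrhage.

Yes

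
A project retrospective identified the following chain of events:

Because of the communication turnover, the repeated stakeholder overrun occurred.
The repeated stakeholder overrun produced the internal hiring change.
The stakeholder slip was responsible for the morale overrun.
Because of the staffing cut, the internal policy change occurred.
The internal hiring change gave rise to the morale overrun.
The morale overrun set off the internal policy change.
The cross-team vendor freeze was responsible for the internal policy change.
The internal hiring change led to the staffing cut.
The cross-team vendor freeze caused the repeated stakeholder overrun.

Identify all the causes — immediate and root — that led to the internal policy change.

Immediate causes of the internal policy change: the cross-team vendor freeze, the morale overrun, the staffing cut.
Further upstream: the communication turnover, the stakeholder slip, the repeated stakeholder overrun, the internal hiring change.

the communication turnover, the cross-team vendor freeze, the internal hiring change, the morale overrun, the repeated stakeholder overrun, the staffing cut, the stakeholder slip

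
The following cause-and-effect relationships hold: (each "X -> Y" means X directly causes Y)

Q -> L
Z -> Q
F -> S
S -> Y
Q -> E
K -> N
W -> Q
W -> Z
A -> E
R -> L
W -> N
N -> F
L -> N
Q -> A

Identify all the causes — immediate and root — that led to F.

Immediate cause of F: N.
Further upstream: W, Z, Q, R, K, L.

K, L, N, Q, R, W, Z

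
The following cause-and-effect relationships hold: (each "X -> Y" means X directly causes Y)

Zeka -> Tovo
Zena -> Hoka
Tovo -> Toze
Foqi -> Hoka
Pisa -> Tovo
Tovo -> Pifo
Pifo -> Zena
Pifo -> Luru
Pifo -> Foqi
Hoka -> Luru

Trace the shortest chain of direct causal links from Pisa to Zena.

Pisa → Tovo
Tovo → Pifo
Pifo → Zena
Length: 3 steps.

Pisa → Tovo → Pifo → Zena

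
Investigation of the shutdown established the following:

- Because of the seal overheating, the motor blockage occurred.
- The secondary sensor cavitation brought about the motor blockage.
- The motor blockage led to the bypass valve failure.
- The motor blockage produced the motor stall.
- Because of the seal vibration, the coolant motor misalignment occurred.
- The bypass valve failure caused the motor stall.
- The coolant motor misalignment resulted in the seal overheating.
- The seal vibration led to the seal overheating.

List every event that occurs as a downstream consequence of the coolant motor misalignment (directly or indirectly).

the bypass valve failure, the motor blockage, the motor stall, the seal overheating

Direct effects: the seal overheating.
2 steps out: the motor blockage.
3 steps out: the bypass valve failure, the motor stall.
Not reachable from it: the seal vibration, the secondary sensor cavitation.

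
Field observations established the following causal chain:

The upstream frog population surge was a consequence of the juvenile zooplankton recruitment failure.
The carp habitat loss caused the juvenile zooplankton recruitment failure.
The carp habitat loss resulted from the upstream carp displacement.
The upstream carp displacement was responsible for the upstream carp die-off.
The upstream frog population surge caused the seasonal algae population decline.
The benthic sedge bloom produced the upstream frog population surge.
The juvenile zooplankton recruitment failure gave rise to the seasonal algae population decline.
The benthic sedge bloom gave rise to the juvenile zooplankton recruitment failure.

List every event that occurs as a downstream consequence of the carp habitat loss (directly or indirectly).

the juvenile zooplankton recruitment failure, the seasonal algae population decline, the upstream frog population surge

Direct effects: the juvenile zooplankton recruitment failure.
2 steps out: the upstream frog population surge, the seasonal algae population decline.
Not reachable from it: the upstream carp displacement, the upstream carp die-off, the benthic sedge bloom.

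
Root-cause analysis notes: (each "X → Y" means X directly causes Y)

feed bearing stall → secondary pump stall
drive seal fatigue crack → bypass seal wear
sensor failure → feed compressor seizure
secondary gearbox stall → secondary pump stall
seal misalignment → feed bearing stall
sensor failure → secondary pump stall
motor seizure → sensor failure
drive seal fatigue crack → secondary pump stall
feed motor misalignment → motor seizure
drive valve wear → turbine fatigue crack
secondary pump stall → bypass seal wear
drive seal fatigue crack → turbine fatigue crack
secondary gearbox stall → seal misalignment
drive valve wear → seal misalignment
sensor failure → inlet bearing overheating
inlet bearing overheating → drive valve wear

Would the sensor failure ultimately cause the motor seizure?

The sensor failure leads to the inlet bearing overheating, the drive valve wear, the seal misalignment, the feed bearing stall, the secondary pump stall, the bypass seal wear, the feed compressor seizure, the turbine fatigue crack; the motor seizure is not among them.

No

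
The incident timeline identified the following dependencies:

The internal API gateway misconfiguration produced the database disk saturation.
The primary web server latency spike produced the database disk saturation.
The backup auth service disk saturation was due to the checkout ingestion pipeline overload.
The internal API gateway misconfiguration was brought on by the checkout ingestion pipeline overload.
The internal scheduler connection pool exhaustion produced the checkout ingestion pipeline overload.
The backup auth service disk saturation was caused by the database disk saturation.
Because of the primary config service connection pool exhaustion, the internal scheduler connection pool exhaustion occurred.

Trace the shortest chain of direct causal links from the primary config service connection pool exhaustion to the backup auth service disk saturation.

the primary config service connection pool exhaustion → the internal scheduler connection pool exhaustion → the checkout ingestion pipeline overload → the backup auth service disk saturation

the primary config service connection pool exhaustion → the internal scheduler connection pool exhaustion
the internal scheduler connection pool exhaustion → the checkout ingestion pipeline overload
the checkout ingestion pipeline overload → the backup auth service disk saturation
Length: 3 steps.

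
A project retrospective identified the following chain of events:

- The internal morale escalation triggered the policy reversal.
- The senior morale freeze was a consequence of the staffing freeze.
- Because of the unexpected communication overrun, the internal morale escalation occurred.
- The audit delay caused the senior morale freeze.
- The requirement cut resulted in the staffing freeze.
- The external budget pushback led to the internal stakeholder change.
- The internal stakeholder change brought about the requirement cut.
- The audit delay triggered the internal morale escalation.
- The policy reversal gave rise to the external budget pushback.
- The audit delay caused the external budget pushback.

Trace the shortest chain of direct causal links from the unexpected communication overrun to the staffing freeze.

the unexpected communication overrun → the internal morale escalation → the policy reversal → the external budget pushback → the internal stakeholder change → the requirement cut → the staffing freeze

the unexpected communication overrun → the internal morale escalation
the internal morale escalation → the policy reversal
the policy reversal → the external budget pushback
the external budget pushback → the internal stakeholder change
the internal stakeholder change → the requirement cut
the requirement cut → the staffing freeze
Length: 6 steps.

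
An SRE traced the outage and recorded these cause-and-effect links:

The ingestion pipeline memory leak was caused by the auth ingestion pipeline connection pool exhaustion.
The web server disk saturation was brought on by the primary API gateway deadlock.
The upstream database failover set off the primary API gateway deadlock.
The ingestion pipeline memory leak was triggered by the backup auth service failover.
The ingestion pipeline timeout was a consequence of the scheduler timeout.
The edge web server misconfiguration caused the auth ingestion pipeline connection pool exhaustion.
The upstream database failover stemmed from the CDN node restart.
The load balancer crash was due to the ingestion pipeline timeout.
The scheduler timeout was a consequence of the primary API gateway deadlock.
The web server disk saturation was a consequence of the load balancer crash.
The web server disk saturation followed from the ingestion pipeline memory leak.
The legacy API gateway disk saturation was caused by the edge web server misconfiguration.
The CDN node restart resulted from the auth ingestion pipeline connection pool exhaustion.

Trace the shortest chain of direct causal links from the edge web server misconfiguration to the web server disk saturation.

the edge web server misconfiguration → the auth ingestion pipeline connection pool exhaustion → the ingestion pipeline memory leak → the web server disk saturation

the edge web server misconfiguration → the auth ingestion pipeline connection pool exhaustion
the auth ingestion pipeline connection pool exhaustion → the ingestion pipeline memory leak
the ingestion pipeline memory leak → the web server disk saturation
Length: 3 steps.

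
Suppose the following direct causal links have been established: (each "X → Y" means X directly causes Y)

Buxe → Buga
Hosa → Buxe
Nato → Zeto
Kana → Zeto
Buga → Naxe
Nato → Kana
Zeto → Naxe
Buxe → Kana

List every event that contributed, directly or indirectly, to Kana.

Immediate causes of Kana: Nato, Buxe.
Further upstream: Hosa.

Buxe, Hosa, Nato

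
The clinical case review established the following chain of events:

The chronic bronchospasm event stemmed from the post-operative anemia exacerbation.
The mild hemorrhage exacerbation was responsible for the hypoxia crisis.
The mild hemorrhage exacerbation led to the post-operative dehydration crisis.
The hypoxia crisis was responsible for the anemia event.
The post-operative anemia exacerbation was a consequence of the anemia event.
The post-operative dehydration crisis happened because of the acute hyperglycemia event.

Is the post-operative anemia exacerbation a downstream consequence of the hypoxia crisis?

There is a causal chain: the hypoxia crisis → the anemia event → the post-operative anemia exacerbation.

Yes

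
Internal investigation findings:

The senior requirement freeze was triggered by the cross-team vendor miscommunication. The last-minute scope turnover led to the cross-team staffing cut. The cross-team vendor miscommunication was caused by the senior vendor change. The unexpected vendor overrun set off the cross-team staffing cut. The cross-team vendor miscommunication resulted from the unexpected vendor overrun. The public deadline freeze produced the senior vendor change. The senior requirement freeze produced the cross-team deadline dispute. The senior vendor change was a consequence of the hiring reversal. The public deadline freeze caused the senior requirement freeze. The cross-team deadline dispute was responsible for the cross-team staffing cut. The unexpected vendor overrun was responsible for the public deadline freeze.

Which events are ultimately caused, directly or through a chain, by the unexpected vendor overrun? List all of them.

Direct effects: the public deadline freeze, the cross-team vendor miscommunication, the cross-team staffing cut.
2 steps out: the senior vendor change, the senior requirement freeze.
3 steps out: the cross-team deadline dispute.
Not reachable from it: the last-minute scope turnover, the hiring reversal.

the cross-team deadline dispute, the cross-team staffing cut, the cross-team vendor miscommunication, the public deadline freeze, the senior requirement freeze, the senior vendor change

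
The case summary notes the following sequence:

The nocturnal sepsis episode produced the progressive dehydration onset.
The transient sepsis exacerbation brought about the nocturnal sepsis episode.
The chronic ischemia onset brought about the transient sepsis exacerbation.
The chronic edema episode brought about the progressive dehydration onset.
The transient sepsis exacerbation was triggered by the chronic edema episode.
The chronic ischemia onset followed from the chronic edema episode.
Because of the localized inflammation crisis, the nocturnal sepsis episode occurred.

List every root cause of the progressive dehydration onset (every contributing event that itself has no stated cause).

Tracing upstream from the progressive dehydration onset: the progressive dehydration onset ← the chronic edema episode.
A separate upstream branch: the progressive dehydration onset ← the nocturnal sepsis episode ← the localized inflammation crisis.
Each of those chain origins has no stated cause.

the chronic edema episode, the localized inflammation crisis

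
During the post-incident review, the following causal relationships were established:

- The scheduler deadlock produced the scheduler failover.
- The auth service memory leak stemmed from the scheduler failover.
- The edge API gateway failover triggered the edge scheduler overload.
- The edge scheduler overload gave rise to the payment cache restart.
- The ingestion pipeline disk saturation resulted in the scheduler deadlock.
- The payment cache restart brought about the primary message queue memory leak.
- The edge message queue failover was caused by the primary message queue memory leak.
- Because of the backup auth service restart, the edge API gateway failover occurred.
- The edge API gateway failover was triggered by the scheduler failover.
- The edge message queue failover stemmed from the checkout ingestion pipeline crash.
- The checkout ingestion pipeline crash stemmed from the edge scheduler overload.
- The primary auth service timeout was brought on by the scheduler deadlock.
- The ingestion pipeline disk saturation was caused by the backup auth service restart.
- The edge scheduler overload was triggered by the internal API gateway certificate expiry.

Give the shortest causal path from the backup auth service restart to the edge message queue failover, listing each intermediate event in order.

the backup auth service restart → the edge API gateway failover
the edge API gateway failover → the edge scheduler overload
the edge scheduler overload → the checkout ingestion pipeline crash
the checkout ingestion pipeline crash → the edge message queue failover
Length: 4 steps.

the backup auth service restart → the edge API gateway failover → the edge scheduler overload → the checkout ingestion pipeline crash → the edge message queue failover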